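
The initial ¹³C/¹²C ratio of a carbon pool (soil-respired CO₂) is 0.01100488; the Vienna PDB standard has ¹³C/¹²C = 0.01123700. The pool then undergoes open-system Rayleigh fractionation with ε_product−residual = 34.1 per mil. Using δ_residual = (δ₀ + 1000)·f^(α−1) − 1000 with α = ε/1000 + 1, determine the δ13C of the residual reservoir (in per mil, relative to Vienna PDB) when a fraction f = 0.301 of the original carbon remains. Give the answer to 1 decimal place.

δ₀ = (0.01100488/0.01123700 − 1)×1000 = (0.979343 − 1)×1000 = -20.657 per mil
α − 1 = ε/1000 = 0.0341
f^(α−1) = 0.301^(0.0341) = 0.959885
δ_res = (-20.657 + 1000) × 0.959885 − 1000 = 940.057 − 1000 = -59.94 per mil

-59.9 per mil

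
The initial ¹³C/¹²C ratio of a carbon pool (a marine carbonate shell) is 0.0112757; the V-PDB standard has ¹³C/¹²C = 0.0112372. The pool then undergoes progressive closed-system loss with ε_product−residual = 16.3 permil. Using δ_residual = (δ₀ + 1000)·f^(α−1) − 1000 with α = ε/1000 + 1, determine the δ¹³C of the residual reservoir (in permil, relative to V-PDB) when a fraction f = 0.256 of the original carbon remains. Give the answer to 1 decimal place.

δ₀ = (0.0112757/0.0112372 − 1)×1000 = (1.003426 − 1)×1000 = 3.426 permil
α − 1 = ε/1000 = 0.0163
f^(α−1) = 0.256^(0.0163) = 0.978035
δ_res = (3.426 + 1000) × 0.978035 − 1000 = 981.386 − 1000 = -18.61 permil

-18.6 permil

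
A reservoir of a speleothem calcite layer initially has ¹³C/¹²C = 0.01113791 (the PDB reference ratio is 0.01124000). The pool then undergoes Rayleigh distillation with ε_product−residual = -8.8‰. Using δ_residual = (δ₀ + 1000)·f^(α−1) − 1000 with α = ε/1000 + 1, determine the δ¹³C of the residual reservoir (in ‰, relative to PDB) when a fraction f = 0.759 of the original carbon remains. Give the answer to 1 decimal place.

δ₀ = (0.01113791/0.01124000 − 1)×1000 = (0.990917 − 1)×1000 = -9.083‰
α − 1 = ε/1000 = -0.0088
f^(α−1) = 0.759^(-0.0088) = 1.002430
δ_res = (-9.083 + 1000) × 1.002430 − 1000 = 993.325 − 1000 = -6.68‰

-6.7‰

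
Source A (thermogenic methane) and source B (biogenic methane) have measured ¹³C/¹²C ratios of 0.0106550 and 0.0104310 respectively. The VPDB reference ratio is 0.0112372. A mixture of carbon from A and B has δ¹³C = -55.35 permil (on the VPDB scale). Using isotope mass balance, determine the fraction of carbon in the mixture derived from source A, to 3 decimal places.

0.822

δ_A = (0.0106550/0.0112372 − 1)×1000 = (0.948190 − 1)×1000 = -51.810 permil
δ_B = (0.0104310/0.0112372 − 1)×1000 = (0.928256 − 1)×1000 = -71.744 permil
f_A = (δ_mix − δ_B)/(δ_A − δ_B) = (-55.35 − (-71.744))/(-51.810 − (-71.744))
f_A = 16.394 / 19.934 = 0.8224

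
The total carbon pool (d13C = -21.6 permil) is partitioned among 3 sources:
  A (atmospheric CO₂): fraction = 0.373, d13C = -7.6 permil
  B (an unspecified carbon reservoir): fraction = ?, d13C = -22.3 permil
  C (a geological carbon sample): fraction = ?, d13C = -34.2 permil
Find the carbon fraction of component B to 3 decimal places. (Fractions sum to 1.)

0.225

Let f_B and f_C be the unknown fractions; fractions sum to 1 so f_B + f_C = 0.627.
Mass balance: Σ fᵢ·δᵢ = δ_bulk ⇒ f_B·(-22.3) + f_C·(-34.2) = -21.6 − (-2.835) = -18.765
Substitute f_C = 0.627 − f_B:
f_B·(-22.3 − -34.2) = -18.765 − 0.627×(-34.2) = 2.678
f_B = 2.678 / 11.9 = 0.2251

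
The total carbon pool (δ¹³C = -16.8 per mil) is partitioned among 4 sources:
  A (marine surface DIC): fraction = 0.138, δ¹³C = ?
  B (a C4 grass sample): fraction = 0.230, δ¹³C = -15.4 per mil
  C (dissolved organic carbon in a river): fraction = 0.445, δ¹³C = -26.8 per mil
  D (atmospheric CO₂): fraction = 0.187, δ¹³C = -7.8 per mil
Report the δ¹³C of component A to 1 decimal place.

0.9 per mil

Isotope mass balance: δ_bulk = Σ fᵢ·δᵢ.
-16.8 = 0.138×δ_A + 0.230×(-15.4) + 0.445×(-26.8) + 0.187×(-7.8)
0.138·δ_A = -16.8 − (-16.927) = 0.127
δ_A = 0.127 / 0.138 = 0.92 per mil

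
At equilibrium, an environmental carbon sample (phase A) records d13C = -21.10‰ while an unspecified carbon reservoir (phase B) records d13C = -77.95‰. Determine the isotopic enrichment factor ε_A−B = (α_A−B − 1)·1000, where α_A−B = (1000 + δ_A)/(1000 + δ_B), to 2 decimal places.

61.66‰

α_A−B = (1000 + -21.10) / (1000 + -77.95) = 978.90 / 922.05 = 1.061656
ε_A−B = (1.061656 − 1) × 1000 = 61.656‰
(The approximation ε ≈ δ_A − δ_B would give 56.85‰.)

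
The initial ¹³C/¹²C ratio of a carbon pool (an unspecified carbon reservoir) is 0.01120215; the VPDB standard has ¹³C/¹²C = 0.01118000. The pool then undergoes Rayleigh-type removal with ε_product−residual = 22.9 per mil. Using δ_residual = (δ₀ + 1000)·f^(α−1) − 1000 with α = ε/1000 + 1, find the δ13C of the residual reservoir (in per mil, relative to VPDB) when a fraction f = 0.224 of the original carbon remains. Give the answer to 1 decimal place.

-31.8 per mil

δ₀ = (0.01120215/0.01118000 − 1)×1000 = (1.001981 − 1)×1000 = 1.981 per mil
α − 1 = ε/1000 = 0.0229
f^(α−1) = 0.224^(0.0229) = 0.966319
δ_res = (1.981 + 1000) × 0.966319 − 1000 = 968.234 − 1000 = -31.77 per mil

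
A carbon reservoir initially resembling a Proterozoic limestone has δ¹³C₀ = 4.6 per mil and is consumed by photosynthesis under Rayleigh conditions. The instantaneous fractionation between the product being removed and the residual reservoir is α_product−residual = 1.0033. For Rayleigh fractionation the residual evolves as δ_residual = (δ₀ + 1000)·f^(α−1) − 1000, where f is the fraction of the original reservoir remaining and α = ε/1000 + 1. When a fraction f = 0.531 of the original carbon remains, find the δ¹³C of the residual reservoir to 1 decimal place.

2.5 per mil

Rayleigh residual: δ_res = (δ₀ + 1000)·f^(α−1) − 1000
α − 1 = 0.00330
f^(α−1) = 0.531^(0.00330) = 0.997913
δ_res = (4.6 + 1000) × 0.997913 − 1000 = 1002.504 − 1000 = 2.50 per mil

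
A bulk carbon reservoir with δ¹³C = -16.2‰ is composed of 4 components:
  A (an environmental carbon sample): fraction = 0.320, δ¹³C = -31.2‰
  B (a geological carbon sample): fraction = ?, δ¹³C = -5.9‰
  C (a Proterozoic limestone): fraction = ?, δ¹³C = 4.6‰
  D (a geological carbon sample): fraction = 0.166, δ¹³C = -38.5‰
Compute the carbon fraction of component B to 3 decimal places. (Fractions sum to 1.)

0.209

Let f_B and f_C be the unknown fractions; fractions sum to 1 so f_B + f_C = 0.514.
Mass balance: Σ fᵢ·δᵢ = δ_bulk ⇒ f_B·(-5.9) + f_C·(4.6) = -16.2 − (-16.375) = 0.175
Substitute f_C = 0.514 − f_B:
f_B·(-5.9 − 4.6) = 0.175 − 0.514×(4.6) = -2.189
f_B = -2.189 / -10.5 = 0.2085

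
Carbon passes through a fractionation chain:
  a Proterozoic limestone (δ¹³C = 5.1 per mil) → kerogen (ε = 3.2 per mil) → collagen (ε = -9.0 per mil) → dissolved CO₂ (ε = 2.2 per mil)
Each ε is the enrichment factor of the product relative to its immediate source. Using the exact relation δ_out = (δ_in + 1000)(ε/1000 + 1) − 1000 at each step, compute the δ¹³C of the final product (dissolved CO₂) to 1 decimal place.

1.4 per mil

step 1: δ = (5.10 + 1000)·(3.2/1000 + 1) − 1000 = 8.32 per mil
step 2: δ = (8.32 + 1000)·(-9.0/1000 + 1) − 1000 = -0.76 per mil
step 3: δ = (-0.76 + 1000)·(2.2/1000 + 1) − 1000 = 1.44 per mil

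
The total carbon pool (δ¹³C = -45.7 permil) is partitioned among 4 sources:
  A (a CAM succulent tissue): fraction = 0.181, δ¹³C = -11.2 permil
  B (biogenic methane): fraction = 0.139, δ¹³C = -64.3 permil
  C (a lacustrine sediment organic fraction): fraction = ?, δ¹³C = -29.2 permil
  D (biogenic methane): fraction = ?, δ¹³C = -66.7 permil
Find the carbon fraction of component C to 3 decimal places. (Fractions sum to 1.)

Let f_C and f_D be the unknown fractions; fractions sum to 1 so f_C + f_D = 0.680.
Mass balance: Σ fᵢ·δᵢ = δ_bulk ⇒ f_C·(-29.2) + f_D·(-66.7) = -45.7 − (-10.965) = -34.735
Substitute f_D = 0.680 − f_C:
f_C·(-29.2 − -66.7) = -34.735 − 0.680×(-66.7) = 10.621
f_C = 10.621 / 37.5 = 0.2832

0.283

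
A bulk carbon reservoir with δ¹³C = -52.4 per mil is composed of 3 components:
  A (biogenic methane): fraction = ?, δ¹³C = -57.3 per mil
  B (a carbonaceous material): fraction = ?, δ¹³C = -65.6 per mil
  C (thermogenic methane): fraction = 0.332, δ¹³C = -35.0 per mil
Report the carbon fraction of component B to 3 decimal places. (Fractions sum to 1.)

Let f_B and f_A be the unknown fractions; fractions sum to 1 so f_B + f_A = 0.668.
Mass balance: Σ fᵢ·δᵢ = δ_bulk ⇒ f_B·(-65.6) + f_A·(-57.3) = -52.4 − (-11.620) = -40.780
Substitute f_A = 0.668 − f_B:
f_B·(-65.6 − -57.3) = -40.780 − 0.668×(-57.3) = -2.504
f_B = -2.504 / -8.3 = 0.3016

0.302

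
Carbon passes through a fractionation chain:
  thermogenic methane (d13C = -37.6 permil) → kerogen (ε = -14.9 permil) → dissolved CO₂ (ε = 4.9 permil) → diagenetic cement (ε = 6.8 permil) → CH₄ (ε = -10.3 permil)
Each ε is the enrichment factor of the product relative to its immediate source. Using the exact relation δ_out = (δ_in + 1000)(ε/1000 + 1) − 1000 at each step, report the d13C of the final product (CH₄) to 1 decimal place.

-50.7 permil

step 1: δ = (-37.60 + 1000)·(-14.9/1000 + 1) − 1000 = -51.94 permil
step 2: δ = (-51.94 + 1000)·(4.9/1000 + 1) − 1000 = -47.29 permil
step 3: δ = (-47.29 + 1000)·(6.8/1000 + 1) − 1000 = -40.82 permil
step 4: δ = (-40.82 + 1000)·(-10.3/1000 + 1) − 1000 = -50.70 permil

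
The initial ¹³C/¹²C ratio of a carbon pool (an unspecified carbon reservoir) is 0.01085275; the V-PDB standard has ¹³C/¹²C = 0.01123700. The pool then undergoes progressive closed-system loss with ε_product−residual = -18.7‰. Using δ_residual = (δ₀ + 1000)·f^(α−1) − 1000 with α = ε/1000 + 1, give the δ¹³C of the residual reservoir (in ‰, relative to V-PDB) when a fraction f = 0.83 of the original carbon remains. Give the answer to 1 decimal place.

-30.8‰

δ₀ = (0.01085275/0.01123700 − 1)×1000 = (0.965805 − 1)×1000 = -34.195‰
α − 1 = ε/1000 = -0.0187
f^(α−1) = 0.83^(-0.0187) = 1.003490
δ_res = (-34.195 + 1000) × 1.003490 − 1000 = 969.176 − 1000 = -30.82‰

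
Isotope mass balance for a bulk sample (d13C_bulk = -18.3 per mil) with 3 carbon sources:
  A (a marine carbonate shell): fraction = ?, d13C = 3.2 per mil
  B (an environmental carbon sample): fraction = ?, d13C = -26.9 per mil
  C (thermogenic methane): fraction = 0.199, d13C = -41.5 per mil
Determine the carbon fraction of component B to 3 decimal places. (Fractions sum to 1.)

0.419

Let f_B and f_A be the unknown fractions; fractions sum to 1 so f_B + f_A = 0.801.
Mass balance: Σ fᵢ·δᵢ = δ_bulk ⇒ f_B·(-26.9) + f_A·(3.2) = -18.3 − (-8.258) = -10.042
Substitute f_A = 0.801 − f_B:
f_B·(-26.9 − 3.2) = -10.042 − 0.801×(3.2) = -12.605
f_B = -12.605 / -30.1 = 0.4188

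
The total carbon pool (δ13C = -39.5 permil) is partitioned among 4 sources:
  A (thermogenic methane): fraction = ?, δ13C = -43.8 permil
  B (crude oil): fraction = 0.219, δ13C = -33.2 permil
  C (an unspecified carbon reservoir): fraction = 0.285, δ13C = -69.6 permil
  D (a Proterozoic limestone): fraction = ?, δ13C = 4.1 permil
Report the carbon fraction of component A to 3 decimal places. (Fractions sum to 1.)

0.301

Let f_A and f_D be the unknown fractions; fractions sum to 1 so f_A + f_D = 0.496.
Mass balance: Σ fᵢ·δᵢ = δ_bulk ⇒ f_A·(-43.8) + f_D·(4.1) = -39.5 − (-27.107) = -12.393
Substitute f_D = 0.496 − f_A:
f_A·(-43.8 − 4.1) = -12.393 − 0.496×(4.1) = -14.427
f_A = -14.427 / -47.9 = 0.3012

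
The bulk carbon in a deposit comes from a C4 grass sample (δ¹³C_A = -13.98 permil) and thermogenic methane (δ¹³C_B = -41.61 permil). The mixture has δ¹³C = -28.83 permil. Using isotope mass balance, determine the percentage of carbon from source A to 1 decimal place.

δ_mix = f_A·δ_A + (1 − f_A)·δ_B  ⇒  f_A = (δ_mix − δ_B)/(δ_A − δ_B)
f_A = (-28.83 − (-41.61)) / (-13.98 − (-41.61))
f_A = 12.78 / 27.63 = 0.4625

46.3%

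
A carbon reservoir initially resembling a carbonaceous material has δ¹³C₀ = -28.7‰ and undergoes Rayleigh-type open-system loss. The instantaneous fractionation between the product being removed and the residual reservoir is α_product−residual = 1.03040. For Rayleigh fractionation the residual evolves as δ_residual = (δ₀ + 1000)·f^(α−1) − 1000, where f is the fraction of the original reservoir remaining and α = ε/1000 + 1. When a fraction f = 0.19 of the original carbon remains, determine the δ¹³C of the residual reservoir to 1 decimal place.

-76.5‰

Rayleigh residual: δ_res = (δ₀ + 1000)·f^(α−1) − 1000
α − 1 = 0.03040
f^(α−1) = 0.19^(0.03040) = 0.950767
δ_res = (-28.7 + 1000) × 0.950767 − 1000 = 923.480 − 1000 = -76.52‰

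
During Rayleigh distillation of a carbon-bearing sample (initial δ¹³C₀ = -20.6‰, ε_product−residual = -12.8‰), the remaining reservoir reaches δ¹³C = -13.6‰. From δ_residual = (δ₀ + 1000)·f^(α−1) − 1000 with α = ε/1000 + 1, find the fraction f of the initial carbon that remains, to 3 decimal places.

0.573

α − 1 = ε/1000 = -0.0128
(δ_res + 1000)/(δ₀ + 1000) = (-13.6 + 1000)/(-20.6 + 1000) = 986.4/979.4 = 1.007147
f = 1.007147^(1/-0.0128) = exp(ln(1.007147)/-0.0128) = exp(0.00712/-0.0128)
f = exp(-0.5564) = 0.5733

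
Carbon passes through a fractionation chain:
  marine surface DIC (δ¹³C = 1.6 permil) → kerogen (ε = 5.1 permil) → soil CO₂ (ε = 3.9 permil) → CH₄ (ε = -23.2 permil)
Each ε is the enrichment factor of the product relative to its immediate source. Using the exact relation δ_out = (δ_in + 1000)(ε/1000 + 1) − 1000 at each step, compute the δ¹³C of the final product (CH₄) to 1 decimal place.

-12.8 permil

step 1: δ = (1.60 + 1000)·(5.1/1000 + 1) − 1000 = 6.71 permil
step 2: δ = (6.71 + 1000)·(3.9/1000 + 1) − 1000 = 10.63 permil
step 3: δ = (10.63 + 1000)·(-23.2/1000 + 1) − 1000 = -12.81 permil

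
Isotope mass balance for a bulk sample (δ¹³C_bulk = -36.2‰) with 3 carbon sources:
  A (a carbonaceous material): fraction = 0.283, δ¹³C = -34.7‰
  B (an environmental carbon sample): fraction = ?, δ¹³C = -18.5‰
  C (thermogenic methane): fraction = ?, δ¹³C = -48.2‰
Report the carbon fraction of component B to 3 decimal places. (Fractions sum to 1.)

0.275

Let f_B and f_C be the unknown fractions; fractions sum to 1 so f_B + f_C = 0.717.
Mass balance: Σ fᵢ·δᵢ = δ_bulk ⇒ f_B·(-18.5) + f_C·(-48.2) = -36.2 − (-9.820) = -26.380
Substitute f_C = 0.717 − f_B:
f_B·(-18.5 − -48.2) = -26.380 − 0.717×(-48.2) = 8.180
f_B = 8.180 / 29.7 = 0.2754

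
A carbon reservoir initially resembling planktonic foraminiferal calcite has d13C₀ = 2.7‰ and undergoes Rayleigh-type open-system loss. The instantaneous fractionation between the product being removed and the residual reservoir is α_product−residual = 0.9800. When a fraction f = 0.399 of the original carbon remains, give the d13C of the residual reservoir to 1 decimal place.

Rayleigh residual: δ_res = (δ₀ + 1000)·f^(α−1) − 1000
α − 1 = -0.02000
f^(α−1) = 0.399^(-0.02000) = 1.018546
δ_res = (2.7 + 1000) × 1.018546 − 1000 = 1021.296 − 1000 = 21.30‰

21.3‰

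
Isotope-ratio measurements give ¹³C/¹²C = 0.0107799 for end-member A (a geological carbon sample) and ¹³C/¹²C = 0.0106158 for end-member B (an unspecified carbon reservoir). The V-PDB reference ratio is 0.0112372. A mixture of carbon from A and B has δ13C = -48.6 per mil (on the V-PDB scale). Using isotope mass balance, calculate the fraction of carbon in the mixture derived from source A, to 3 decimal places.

0.459

δ_A = (0.0107799/0.0112372 − 1)×1000 = (0.959305 − 1)×1000 = -40.695 per mil
δ_B = (0.0106158/0.0112372 − 1)×1000 = (0.944702 − 1)×1000 = -55.298 per mil
f_A = (δ_mix − δ_B)/(δ_A − δ_B) = (-48.6 − (-55.298))/(-40.695 − (-55.298))
f_A = 6.698 / 14.603 = 0.4587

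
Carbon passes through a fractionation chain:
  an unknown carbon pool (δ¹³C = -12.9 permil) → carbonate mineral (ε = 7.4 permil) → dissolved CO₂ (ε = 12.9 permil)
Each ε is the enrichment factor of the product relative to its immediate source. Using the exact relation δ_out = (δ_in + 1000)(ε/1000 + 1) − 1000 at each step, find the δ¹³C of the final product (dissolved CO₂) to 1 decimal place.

7.2 permil

step 1: δ = (-12.90 + 1000)·(7.4/1000 + 1) − 1000 = -5.60 permil
step 2: δ = (-5.60 + 1000)·(12.9/1000 + 1) − 1000 = 7.23 permil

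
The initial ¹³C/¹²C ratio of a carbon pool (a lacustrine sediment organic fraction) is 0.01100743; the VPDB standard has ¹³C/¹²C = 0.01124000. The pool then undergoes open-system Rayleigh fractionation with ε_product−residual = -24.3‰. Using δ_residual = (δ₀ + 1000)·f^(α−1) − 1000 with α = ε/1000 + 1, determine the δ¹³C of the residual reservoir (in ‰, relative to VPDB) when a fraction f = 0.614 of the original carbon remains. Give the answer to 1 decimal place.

δ₀ = (0.01100743/0.01124000 − 1)×1000 = (0.979309 − 1)×1000 = -20.691‰
α − 1 = ε/1000 = -0.0243
f^(α−1) = 0.614^(-0.0243) = 1.011923
δ_res = (-20.691 + 1000) × 1.011923 − 1000 = 990.985 − 1000 = -9.01‰

-9.0‰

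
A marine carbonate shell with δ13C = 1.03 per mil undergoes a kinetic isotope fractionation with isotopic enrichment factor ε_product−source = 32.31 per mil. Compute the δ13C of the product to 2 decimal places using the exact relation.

33.37 per mil

Exactly, δ_product = (δ_source + 1000)·(ε/1000 + 1) − 1000.
δ_product = (1.03 + 1000) × (32.31/1000 + 1) − 1000
δ_product = 33.373 per mil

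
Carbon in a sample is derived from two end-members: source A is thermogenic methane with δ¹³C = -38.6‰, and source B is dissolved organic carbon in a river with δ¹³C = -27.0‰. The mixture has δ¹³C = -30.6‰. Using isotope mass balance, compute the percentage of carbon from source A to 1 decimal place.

δ_mix = f_A·δ_A + (1 − f_A)·δ_B  ⇒  f_A = (δ_mix − δ_B)/(δ_A − δ_B)
f_A = (-30.6 − (-27.0)) / (-38.6 − (-27.0))
f_A = -3.6 / -11.6 = 0.3103

31.0%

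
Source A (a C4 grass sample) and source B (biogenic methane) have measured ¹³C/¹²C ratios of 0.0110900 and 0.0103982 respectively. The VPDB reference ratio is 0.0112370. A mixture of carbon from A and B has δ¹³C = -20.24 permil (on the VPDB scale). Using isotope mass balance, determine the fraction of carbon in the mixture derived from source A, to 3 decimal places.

0.884

δ_A = (0.0110900/0.0112370 − 1)×1000 = (0.986918 − 1)×1000 = -13.082 permil
δ_B = (0.0103982/0.0112370 − 1)×1000 = (0.925354 − 1)×1000 = -74.646 permil
f_A = (δ_mix − δ_B)/(δ_A − δ_B) = (-20.24 − (-74.646))/(-13.082 − (-74.646))
f_A = 54.406 / 61.564 = 0.8837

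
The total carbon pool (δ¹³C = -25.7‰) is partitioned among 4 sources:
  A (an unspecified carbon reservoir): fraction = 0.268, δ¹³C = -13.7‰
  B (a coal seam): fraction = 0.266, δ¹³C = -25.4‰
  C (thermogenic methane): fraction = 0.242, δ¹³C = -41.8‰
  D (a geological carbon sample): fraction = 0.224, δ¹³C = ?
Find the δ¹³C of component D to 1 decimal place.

-23.0‰

Isotope mass balance: δ_bulk = Σ fᵢ·δᵢ.
-25.7 = 0.268×(-13.7) + 0.266×(-25.4) + 0.242×(-41.8) + 0.224×δ_D
0.224·δ_D = -25.7 − (-20.544) = -5.156
δ_D = -5.156 / 0.224 = -23.02‰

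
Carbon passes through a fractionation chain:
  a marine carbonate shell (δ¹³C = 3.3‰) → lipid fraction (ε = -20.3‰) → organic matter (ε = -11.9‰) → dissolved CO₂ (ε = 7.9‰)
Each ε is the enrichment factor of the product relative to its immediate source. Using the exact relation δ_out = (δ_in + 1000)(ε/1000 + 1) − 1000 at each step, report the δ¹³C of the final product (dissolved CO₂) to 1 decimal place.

-21.1‰

step 1: δ = (3.30 + 1000)·(-20.3/1000 + 1) − 1000 = -17.07‰
step 2: δ = (-17.07 + 1000)·(-11.9/1000 + 1) − 1000 = -28.76‰
step 3: δ = (-28.76 + 1000)·(7.9/1000 + 1) − 1000 = -21.09‰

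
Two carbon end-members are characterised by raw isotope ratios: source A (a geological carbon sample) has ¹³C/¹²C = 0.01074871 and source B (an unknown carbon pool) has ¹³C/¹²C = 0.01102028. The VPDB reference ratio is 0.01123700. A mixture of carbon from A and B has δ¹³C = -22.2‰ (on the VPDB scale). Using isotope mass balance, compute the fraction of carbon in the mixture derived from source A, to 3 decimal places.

0.121

δ_A = (0.01074871/0.01123700 − 1)×1000 = (0.956546 − 1)×1000 = -43.454‰
δ_B = (0.01102028/0.01123700 − 1)×1000 = (0.980714 − 1)×1000 = -19.286‰
f_A = (δ_mix − δ_B)/(δ_A − δ_B) = (-22.2 − (-19.286))/(-43.454 − (-19.286))
f_A = -2.914 / -24.167 = 0.1206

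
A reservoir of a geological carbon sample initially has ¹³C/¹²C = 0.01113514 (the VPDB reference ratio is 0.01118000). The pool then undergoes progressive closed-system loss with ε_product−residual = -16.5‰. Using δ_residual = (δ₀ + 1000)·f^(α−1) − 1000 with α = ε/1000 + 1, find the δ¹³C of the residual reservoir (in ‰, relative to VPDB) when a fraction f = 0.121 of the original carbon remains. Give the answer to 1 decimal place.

31.3‰

δ₀ = (0.01113514/0.01118000 − 1)×1000 = (0.995987 − 1)×1000 = -4.013‰
α − 1 = ε/1000 = -0.0165
f^(α−1) = 0.121^(-0.0165) = 1.035462
δ_res = (-4.013 + 1000) × 1.035462 − 1000 = 1031.307 − 1000 = 31.31‰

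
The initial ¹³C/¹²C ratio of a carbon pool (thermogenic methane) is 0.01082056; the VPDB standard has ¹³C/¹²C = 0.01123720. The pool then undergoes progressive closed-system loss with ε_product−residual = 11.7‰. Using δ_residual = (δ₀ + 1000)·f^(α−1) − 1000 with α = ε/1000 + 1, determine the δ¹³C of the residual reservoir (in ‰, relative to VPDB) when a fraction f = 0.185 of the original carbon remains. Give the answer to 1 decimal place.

δ₀ = (0.01082056/0.01123720 − 1)×1000 = (0.962923 − 1)×1000 = -37.077‰
α − 1 = ε/1000 = 0.0117
f^(α−1) = 0.185^(0.0117) = 0.980451
δ_res = (-37.077 + 1000) × 0.980451 − 1000 = 944.099 − 1000 = -55.90‰

-55.9‰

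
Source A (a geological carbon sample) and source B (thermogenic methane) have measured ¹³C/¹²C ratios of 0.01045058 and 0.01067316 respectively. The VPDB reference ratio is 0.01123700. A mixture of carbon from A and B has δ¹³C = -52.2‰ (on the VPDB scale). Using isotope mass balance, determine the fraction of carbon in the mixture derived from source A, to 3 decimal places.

δ_A = (0.01045058/0.01123700 − 1)×1000 = (0.930015 − 1)×1000 = -69.985‰
δ_B = (0.01067316/0.01123700 − 1)×1000 = (0.949823 − 1)×1000 = -50.177‰
f_A = (δ_mix − δ_B)/(δ_A − δ_B) = (-52.2 − (-50.177))/(-69.985 − (-50.177))
f_A = -2.023 / -19.808 = 0.1021

0.102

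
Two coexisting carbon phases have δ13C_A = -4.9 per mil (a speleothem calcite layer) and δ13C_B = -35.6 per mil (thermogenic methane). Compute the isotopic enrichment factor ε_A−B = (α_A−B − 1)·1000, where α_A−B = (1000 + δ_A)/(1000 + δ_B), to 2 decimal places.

α_A−B = (1000 + -4.9) / (1000 + -35.6) = 995.1 / 964.4 = 1.031833
ε_A−B = (1.031833 − 1) × 1000 = 31.833 per mil
(The approximation ε ≈ δ_A − δ_B would give 30.7 per mil.)

31.83 per mil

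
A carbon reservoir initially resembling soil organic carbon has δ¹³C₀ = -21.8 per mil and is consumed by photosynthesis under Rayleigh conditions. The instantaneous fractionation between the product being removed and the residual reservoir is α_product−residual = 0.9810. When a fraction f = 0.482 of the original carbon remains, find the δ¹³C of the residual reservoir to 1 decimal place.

Rayleigh residual: δ_res = (δ₀ + 1000)·f^(α−1) − 1000
α − 1 = -0.01900
f^(α−1) = 0.482^(-0.01900) = 1.013963
δ_res = (-21.8 + 1000) × 1.013963 − 1000 = 991.859 − 1000 = -8.14 per mil

-8.1 per mil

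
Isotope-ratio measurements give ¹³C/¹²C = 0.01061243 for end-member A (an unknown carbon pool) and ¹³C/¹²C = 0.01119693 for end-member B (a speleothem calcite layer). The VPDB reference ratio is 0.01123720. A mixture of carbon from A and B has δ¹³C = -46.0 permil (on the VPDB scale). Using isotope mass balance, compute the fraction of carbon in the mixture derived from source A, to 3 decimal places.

δ_A = (0.01061243/0.01123720 − 1)×1000 = (0.944402 − 1)×1000 = -55.598 permil
δ_B = (0.01119693/0.01123720 − 1)×1000 = (0.996416 − 1)×1000 = -3.584 permil
f_A = (δ_mix − δ_B)/(δ_A − δ_B) = (-46.0 − (-3.584))/(-55.598 − (-3.584))
f_A = -42.416 / -52.015 = 0.8155

0.815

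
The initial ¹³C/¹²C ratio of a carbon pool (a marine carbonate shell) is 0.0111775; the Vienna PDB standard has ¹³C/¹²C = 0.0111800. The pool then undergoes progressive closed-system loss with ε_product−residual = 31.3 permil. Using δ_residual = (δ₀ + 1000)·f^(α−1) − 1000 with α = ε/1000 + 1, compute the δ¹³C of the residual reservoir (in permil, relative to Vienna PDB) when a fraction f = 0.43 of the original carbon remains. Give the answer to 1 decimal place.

-26.3 permil

δ₀ = (0.0111775/0.0111800 − 1)×1000 = (0.999776 − 1)×1000 = -0.224 permil
α − 1 = ε/1000 = 0.0313
f^(α−1) = 0.43^(0.0313) = 0.973930
δ_res = (-0.224 + 1000) × 0.973930 − 1000 = 973.712 − 1000 = -26.29 permil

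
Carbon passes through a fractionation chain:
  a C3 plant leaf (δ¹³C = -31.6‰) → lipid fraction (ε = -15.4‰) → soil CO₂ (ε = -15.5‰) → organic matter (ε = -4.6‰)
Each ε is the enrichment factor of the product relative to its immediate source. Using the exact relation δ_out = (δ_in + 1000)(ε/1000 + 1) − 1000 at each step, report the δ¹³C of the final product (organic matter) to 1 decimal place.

step 1: δ = (-31.60 + 1000)·(-15.4/1000 + 1) − 1000 = -46.51‰
step 2: δ = (-46.51 + 1000)·(-15.5/1000 + 1) − 1000 = -61.29‰
step 3: δ = (-61.29 + 1000)·(-4.6/1000 + 1) − 1000 = -65.61‰

-65.6‰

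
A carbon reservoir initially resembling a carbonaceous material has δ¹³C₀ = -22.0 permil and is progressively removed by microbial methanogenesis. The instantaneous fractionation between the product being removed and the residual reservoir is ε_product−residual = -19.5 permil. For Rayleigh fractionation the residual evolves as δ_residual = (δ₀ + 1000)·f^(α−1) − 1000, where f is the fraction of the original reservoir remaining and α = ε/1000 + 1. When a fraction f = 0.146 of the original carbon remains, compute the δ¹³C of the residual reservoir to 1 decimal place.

15.4 permil

Rayleigh residual: δ_res = (δ₀ + 1000)·f^(α−1) − 1000
α = ε/1000 + 1 = 0.98050, so α − 1 = -0.01950
f^(α−1) = 0.146^(-0.01950) = 1.038234
δ_res = (-22.0 + 1000) × 1.038234 − 1000 = 1015.393 − 1000 = 15.39 permil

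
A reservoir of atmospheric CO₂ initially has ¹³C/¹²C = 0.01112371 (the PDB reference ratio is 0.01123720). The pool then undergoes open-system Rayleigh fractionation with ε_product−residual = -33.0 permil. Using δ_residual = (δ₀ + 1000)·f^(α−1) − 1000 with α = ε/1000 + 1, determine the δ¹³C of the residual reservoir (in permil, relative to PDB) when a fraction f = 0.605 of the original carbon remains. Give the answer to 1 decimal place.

δ₀ = (0.01112371/0.01123720 − 1)×1000 = (0.989901 − 1)×1000 = -10.099 permil
α − 1 = ε/1000 = -0.0330
f^(α−1) = 0.605^(-0.0330) = 1.016722
δ_res = (-10.099 + 1000) × 1.016722 − 1000 = 1006.453 − 1000 = 6.45 permil

6.5 permil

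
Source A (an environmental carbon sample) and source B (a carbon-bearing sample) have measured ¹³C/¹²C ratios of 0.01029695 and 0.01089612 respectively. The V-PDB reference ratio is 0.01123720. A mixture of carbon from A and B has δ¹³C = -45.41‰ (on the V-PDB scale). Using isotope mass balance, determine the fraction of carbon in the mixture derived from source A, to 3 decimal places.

δ_A = (0.01029695/0.01123720 − 1)×1000 = (0.916327 − 1)×1000 = -83.673‰
δ_B = (0.01089612/0.01123720 − 1)×1000 = (0.969647 − 1)×1000 = -30.353‰
f_A = (δ_mix − δ_B)/(δ_A − δ_B) = (-45.41 − (-30.353))/(-83.673 − (-30.353))
f_A = -15.057 / -53.320 = 0.2824

0.282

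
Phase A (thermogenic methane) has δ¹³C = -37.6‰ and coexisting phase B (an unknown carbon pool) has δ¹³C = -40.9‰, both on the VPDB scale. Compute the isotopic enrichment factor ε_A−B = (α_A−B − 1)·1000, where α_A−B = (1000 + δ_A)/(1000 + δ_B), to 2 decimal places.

3.44‰

α_A−B = (1000 + -37.6) / (1000 + -40.9) = 962.4 / 959.1 = 1.003441
ε_A−B = (1.003441 − 1) × 1000 = 3.441‰
(The approximation ε ≈ δ_A − δ_B would give 3.3‰.)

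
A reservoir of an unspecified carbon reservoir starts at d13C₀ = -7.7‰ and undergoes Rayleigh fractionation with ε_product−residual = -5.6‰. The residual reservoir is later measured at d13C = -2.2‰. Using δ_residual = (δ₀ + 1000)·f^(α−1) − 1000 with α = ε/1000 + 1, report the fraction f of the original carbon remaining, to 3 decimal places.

0.373

α − 1 = ε/1000 = -0.0056
(δ_res + 1000)/(δ₀ + 1000) = (-2.2 + 1000)/(-7.7 + 1000) = 997.8/992.3 = 1.005543
f = 1.005543^(1/-0.0056) = exp(ln(1.005543)/-0.0056) = exp(0.00553/-0.0056)
f = exp(-0.9870) = 0.3727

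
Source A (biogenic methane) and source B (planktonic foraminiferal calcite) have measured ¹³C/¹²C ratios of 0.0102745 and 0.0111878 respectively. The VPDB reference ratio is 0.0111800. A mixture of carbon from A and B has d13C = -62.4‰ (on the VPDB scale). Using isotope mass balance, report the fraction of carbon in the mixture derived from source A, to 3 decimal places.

0.772

δ_A = (0.0102745/0.0111800 − 1)×1000 = (0.919007 − 1)×1000 = -80.993‰
δ_B = (0.0111878/0.0111800 − 1)×1000 = (1.000698 − 1)×1000 = 0.698‰
f_A = (δ_mix − δ_B)/(δ_A − δ_B) = (-62.4 − (0.698))/(-80.993 − (0.698))
f_A = -63.098 / -81.691 = 0.7724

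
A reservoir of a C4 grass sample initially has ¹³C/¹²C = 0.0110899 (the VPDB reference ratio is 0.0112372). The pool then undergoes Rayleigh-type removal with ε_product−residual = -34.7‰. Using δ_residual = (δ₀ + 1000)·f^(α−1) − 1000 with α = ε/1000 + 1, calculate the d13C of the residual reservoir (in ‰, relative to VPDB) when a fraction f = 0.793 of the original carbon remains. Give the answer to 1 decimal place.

-5.1‰

δ₀ = (0.0110899/0.0112372 − 1)×1000 = (0.986892 − 1)×1000 = -13.108‰
α − 1 = ε/1000 = -0.0347
f^(α−1) = 0.793^(-0.0347) = 1.008081
δ_res = (-13.108 + 1000) × 1.008081 − 1000 = 994.866 − 1000 = -5.13‰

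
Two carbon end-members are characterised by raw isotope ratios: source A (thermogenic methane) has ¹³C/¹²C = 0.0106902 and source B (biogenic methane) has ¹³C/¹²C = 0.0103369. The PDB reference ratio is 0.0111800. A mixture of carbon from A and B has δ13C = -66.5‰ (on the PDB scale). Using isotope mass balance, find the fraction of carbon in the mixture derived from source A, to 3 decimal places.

0.282

δ_A = (0.0106902/0.0111800 − 1)×1000 = (0.956190 − 1)×1000 = -43.810‰
δ_B = (0.0103369/0.0111800 − 1)×1000 = (0.924589 − 1)×1000 = -75.411‰
f_A = (δ_mix − δ_B)/(δ_A − δ_B) = (-66.5 − (-75.411))/(-43.810 − (-75.411))
f_A = 8.911 / 31.601 = 0.2820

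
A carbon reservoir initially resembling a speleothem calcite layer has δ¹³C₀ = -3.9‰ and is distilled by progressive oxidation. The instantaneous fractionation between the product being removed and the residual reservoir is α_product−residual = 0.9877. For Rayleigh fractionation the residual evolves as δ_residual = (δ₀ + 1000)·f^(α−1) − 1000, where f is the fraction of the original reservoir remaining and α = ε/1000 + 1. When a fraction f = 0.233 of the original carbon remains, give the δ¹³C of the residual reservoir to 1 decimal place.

Rayleigh residual: δ_res = (δ₀ + 1000)·f^(α−1) − 1000
α − 1 = -0.01230
f^(α−1) = 0.233^(-0.01230) = 1.018079
δ_res = (-3.9 + 1000) × 1.018079 − 1000 = 1014.109 − 1000 = 14.11‰

14.1‰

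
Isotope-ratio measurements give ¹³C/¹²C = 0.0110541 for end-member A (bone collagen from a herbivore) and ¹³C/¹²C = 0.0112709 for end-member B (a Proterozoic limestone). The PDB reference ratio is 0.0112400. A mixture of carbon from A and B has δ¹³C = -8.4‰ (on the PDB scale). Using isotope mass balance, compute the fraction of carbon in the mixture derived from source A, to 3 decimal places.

δ_A = (0.0110541/0.0112400 − 1)×1000 = (0.983461 − 1)×1000 = -16.539‰
δ_B = (0.0112709/0.0112400 − 1)×1000 = (1.002749 − 1)×1000 = 2.749‰
f_A = (δ_mix − δ_B)/(δ_A − δ_B) = (-8.4 − (2.749))/(-16.539 − (2.749))
f_A = -11.149 / -19.288 = 0.5780

0.578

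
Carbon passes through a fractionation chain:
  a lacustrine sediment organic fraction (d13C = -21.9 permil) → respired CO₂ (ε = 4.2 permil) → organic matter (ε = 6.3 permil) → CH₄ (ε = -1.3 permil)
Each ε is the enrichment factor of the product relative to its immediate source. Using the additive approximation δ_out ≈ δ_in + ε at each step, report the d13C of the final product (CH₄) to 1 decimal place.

step 1: δ ≈ -21.9 + (4.2) = -17.7 permil
step 2: δ ≈ -17.7 + (6.3) = -11.4 permil
step 3: δ ≈ -11.4 + (-1.3) = -12.7 permil

-12.7 permil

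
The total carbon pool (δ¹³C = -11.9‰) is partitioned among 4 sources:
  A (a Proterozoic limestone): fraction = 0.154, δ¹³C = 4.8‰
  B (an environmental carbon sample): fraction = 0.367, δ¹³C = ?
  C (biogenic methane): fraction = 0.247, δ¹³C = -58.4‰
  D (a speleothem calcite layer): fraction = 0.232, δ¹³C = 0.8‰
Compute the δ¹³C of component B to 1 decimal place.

4.4‰

Isotope mass balance: δ_bulk = Σ fᵢ·δᵢ.
-11.9 = 0.154×(4.8) + 0.367×δ_B + 0.247×(-58.4) + 0.232×(0.8)
0.367·δ_B = -11.9 − (-13.500) = 1.600
δ_B = 1.600 / 0.367 = 4.36‰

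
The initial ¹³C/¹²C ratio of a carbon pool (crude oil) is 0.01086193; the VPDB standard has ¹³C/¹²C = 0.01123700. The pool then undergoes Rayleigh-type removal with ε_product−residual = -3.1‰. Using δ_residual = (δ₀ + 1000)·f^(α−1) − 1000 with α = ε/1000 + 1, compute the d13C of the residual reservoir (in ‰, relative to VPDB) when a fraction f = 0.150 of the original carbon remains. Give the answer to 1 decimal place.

-27.7‰

δ₀ = (0.01086193/0.01123700 − 1)×1000 = (0.966622 − 1)×1000 = -33.378‰
α − 1 = ε/1000 = -0.0031
f^(α−1) = 0.150^(-0.0031) = 1.005898
δ_res = (-33.378 + 1000) × 1.005898 − 1000 = 972.323 − 1000 = -27.68‰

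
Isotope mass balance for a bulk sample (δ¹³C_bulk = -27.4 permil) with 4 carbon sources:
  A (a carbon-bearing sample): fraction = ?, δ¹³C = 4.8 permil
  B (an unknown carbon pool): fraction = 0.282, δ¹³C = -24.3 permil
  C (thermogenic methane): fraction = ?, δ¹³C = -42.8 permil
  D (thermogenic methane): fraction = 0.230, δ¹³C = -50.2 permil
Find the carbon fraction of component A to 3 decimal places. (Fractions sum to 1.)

Let f_A and f_C be the unknown fractions; fractions sum to 1 so f_A + f_C = 0.488.
Mass balance: Σ fᵢ·δᵢ = δ_bulk ⇒ f_A·(4.8) + f_C·(-42.8) = -27.4 − (-18.399) = -9.001
Substitute f_C = 0.488 − f_A:
f_A·(4.8 − -42.8) = -9.001 − 0.488×(-42.8) = 11.885
f_A = 11.885 / 47.6 = 0.2497

0.250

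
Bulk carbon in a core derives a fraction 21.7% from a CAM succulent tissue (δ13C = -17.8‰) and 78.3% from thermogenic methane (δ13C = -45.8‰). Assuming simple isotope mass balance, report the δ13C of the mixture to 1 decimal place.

-39.7‰

δ_mix = f_A·δ_A + f_B·δ_B
δ_mix = 0.217 × (-17.8) + 0.783 × (-45.8)
δ_mix = -3.86 + -35.86 = -39.72‰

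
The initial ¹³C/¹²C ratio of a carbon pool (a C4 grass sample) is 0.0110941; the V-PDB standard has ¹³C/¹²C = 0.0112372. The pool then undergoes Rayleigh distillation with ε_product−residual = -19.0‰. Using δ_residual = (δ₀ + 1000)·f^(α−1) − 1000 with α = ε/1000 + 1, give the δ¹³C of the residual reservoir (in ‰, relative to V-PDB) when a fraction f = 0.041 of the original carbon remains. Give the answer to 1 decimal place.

δ₀ = (0.0110941/0.0112372 − 1)×1000 = (0.987266 − 1)×1000 = -12.734‰
α − 1 = ε/1000 = -0.0190
f^(α−1) = 0.041^(-0.0190) = 1.062569
δ_res = (-12.734 + 1000) × 1.062569 − 1000 = 1049.038 − 1000 = 49.04‰

49.0‰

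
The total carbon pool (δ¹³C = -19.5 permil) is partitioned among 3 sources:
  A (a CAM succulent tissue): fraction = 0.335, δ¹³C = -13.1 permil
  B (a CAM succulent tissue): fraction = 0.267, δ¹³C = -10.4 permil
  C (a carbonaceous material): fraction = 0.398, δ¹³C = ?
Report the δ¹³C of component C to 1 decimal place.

Isotope mass balance: δ_bulk = Σ fᵢ·δᵢ.
-19.5 = 0.335×(-13.1) + 0.267×(-10.4) + 0.398×δ_C
0.398·δ_C = -19.5 − (-7.165) = -12.335
δ_C = -12.335 / 0.398 = -30.99 permil

-31.0 permil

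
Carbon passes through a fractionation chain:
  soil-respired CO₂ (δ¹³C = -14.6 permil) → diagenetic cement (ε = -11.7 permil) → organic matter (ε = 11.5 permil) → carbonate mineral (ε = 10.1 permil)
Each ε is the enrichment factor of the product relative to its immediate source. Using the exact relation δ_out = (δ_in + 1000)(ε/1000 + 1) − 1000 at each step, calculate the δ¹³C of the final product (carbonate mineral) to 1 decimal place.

-5.0 permil

step 1: δ = (-14.60 + 1000)·(-11.7/1000 + 1) − 1000 = -26.13 permil
step 2: δ = (-26.13 + 1000)·(11.5/1000 + 1) − 1000 = -14.93 permil
step 3: δ = (-14.93 + 1000)·(10.1/1000 + 1) − 1000 = -4.98 permil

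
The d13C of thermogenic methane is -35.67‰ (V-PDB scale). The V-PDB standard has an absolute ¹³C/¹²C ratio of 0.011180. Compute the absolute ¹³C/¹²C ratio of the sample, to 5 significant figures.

R_sample = R_standard × (d13C/1000 + 1)
R_sample = 0.011180 × (-35.67/1000 + 1) = 0.011180 × 0.964330
R_sample = 0.0107812

0.010781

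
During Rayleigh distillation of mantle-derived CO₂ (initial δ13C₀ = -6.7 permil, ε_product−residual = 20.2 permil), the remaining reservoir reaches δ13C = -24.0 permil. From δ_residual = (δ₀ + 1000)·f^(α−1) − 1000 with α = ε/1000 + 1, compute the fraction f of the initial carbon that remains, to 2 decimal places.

α − 1 = ε/1000 = 0.0202
(δ_res + 1000)/(δ₀ + 1000) = (-24.0 + 1000)/(-6.7 + 1000) = 976.0/993.3 = 0.982583
f = 0.982583^(1/0.0202) = exp(ln(0.982583)/0.0202) = exp(-0.01757/0.0202)
f = exp(-0.8698) = 0.4190

0.42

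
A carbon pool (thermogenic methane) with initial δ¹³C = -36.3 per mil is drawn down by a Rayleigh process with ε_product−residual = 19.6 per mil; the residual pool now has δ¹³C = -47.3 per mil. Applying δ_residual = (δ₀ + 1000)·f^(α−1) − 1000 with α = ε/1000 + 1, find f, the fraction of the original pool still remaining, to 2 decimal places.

0.56

α − 1 = ε/1000 = 0.0196
(δ_res + 1000)/(δ₀ + 1000) = (-47.3 + 1000)/(-36.3 + 1000) = 952.7/963.7 = 0.988586
f = 0.988586^(1/0.0196) = exp(ln(0.988586)/0.0196) = exp(-0.01148/0.0196)
f = exp(-0.5857) = 0.5567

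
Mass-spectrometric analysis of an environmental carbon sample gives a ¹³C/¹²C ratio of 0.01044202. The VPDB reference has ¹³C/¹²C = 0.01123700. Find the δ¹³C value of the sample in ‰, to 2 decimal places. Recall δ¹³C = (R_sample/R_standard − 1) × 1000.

δ¹³C = (R_sample / R_standard − 1) × 1000
R_sample / R_standard = 0.01044202 / 0.01123700 = 0.929253
δ¹³C = (0.929253 − 1) × 1000 = -70.747‰

-70.75‰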